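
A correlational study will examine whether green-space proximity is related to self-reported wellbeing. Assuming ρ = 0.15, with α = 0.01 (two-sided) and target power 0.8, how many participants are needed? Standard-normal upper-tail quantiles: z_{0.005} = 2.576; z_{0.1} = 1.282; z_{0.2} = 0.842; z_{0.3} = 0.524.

n = 515

Fisher's z: C = ½·ln((1+r)/(1−r)) = ½·ln(1.3529) = 0.1511.
n = ((z_{α/2} + z_β)/C)² + 3.
(2.576 + 0.842) / 0.1511 = 3.418 / 0.1511 = 22.621.
n = 22.621² + 3 = 511.70 + 3 = 514.7.
Round up.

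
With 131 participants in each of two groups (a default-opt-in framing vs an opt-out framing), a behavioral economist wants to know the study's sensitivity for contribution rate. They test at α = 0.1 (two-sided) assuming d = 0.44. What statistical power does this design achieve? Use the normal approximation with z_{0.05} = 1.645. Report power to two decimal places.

power ≈ 0.97

For two equal groups, power = Φ(d·√(n/2) − z_{α/2}).
d·√(n/2) = 0.44 × √(131/2) = 0.44 × 8.093 = 3.561.
z_β = 3.561 − 1.645 = 1.916.
Power = Φ(1.916) = 0.972.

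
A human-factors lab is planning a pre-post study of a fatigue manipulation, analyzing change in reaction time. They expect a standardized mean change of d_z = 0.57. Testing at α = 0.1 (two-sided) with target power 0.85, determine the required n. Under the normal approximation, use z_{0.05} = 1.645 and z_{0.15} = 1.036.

For a paired (one-sample on differences) test: n = ((z_{α/2} + z_β) / d)².
z_{α/2} + z_β = 1.645 + 1.036 = 2.681.
n = (2.681 / 0.57)² = 4.704² = 22.12.
Round up.

n = 23 pairs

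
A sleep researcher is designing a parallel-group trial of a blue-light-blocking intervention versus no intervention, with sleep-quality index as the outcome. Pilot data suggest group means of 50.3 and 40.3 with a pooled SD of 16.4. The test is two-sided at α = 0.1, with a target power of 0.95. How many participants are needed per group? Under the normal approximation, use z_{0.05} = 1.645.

Cohen's d = |M₁ − M₂| / SD_pooled = |50.3 − 40.3| / 16.4 = 10.0 / 16.4 = 0.610.
For two independent groups with equal n: n = 2·((z_{α/2} + z_β) / d)².
z_{α/2} + z_β = 1.645 + 1.645 = 3.290.
n = 2 × (3.290 / 0.610)² = 2 × 5.393² = 2 × 29.09 = 58.2.
Round up to the next whole participant.

n = 59 per group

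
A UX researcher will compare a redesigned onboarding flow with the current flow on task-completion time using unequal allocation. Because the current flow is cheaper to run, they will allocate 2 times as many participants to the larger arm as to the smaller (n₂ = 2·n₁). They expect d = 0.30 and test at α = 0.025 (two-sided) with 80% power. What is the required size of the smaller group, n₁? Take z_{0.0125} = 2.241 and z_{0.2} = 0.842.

n₁ = 159

With allocation ratio k = n₂/n₁ = 2, Var(x̄₁−x̄₂) = σ²(1/n₁ + 1/(k·n₁)) = σ²·(k+1)/(k·n₁).
So n₁ = (1 + 1/k)·((z_{α/2} + z_β)/d)² = 1.500 × (3.083/0.30)².
n₁ = 1.500 × 105.61 = 158.4.
Round up: n₁ = 159, giving n₂ = 2 × 159 = 318.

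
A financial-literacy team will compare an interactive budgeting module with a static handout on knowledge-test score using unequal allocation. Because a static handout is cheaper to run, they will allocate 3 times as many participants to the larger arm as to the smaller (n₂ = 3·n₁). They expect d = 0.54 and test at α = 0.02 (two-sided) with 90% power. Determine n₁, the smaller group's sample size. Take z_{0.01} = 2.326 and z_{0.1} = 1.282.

With allocation ratio k = n₂/n₁ = 3, Var(x̄₁−x̄₂) = σ²(1/n₁ + 1/(k·n₁)) = σ²·(k+1)/(k·n₁).
So n₁ = (1 + 1/k)·((z_{α/2} + z_β)/d)² = 1.333 × (3.608/0.54)².
n₁ = 1.333 × 44.64 = 59.5.
Round up: n₁ = 60, giving n₂ = 3 × 60 = 180.

n₁ = 60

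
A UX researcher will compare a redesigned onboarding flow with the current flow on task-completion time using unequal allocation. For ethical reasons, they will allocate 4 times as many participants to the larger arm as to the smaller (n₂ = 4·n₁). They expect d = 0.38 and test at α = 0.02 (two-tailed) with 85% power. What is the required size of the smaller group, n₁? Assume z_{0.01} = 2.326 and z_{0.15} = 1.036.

With allocation ratio k = n₂/n₁ = 4, Var(x̄₁−x̄₂) = σ²(1/n₁ + 1/(k·n₁)) = σ²·(k+1)/(k·n₁).
So n₁ = (1 + 1/k)·((z_{α/2} + z_β)/d)² = 1.250 × (3.362/0.38)².
n₁ = 1.250 × 78.28 = 97.8.
Round up: n₁ = 98, giving n₂ = 4 × 98 = 392.

n₁ = 98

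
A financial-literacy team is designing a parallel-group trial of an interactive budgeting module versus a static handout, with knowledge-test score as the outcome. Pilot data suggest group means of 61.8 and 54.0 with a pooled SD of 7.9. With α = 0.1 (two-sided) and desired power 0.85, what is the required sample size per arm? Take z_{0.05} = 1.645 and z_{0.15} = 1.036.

n = 15 per group

Cohen's d = |M₁ − M₂| / SD_pooled = |61.8 − 54.0| / 7.9 = 7.8 / 7.9 = 0.987.
For two independent groups with equal n: n = 2·((z_{α/2} + z_β) / d)².
z_{α/2} + z_β = 1.645 + 1.036 = 2.681.
n = 2 × (2.681 / 0.987)² = 2 × 2.716² = 2 × 7.38 = 14.8.
Round up to the next whole participant.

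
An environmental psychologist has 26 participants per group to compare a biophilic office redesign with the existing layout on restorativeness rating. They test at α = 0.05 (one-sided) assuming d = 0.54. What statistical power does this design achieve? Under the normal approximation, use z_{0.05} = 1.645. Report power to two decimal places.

power ≈ 0.62

For two equal groups, power = Φ(d·√(n/2) − z_{α}).
d·√(n/2) = 0.54 × √(26/2) = 0.54 × 3.606 = 1.947.
z_β = 1.947 − 1.645 = 0.302.
Power = Φ(0.302) = 0.619.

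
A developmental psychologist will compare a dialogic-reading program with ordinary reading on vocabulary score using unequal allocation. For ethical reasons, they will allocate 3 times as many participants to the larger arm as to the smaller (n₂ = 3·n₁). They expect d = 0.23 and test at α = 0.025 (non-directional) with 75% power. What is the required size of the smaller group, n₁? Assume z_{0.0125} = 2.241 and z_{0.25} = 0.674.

With allocation ratio k = n₂/n₁ = 3, Var(x̄₁−x̄₂) = σ²(1/n₁ + 1/(k·n₁)) = σ²·(k+1)/(k·n₁).
So n₁ = (1 + 1/k)·((z_{α/2} + z_β)/d)² = 1.333 × (2.915/0.23)².
n₁ = 1.333 × 160.63 = 214.2.
Round up: n₁ = 215, giving n₂ = 3 × 215 = 645.

n₁ = 215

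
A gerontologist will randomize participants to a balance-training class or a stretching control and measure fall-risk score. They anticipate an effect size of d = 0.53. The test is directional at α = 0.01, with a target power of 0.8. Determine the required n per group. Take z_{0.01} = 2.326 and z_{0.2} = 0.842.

n = 72 per group

For two independent groups with equal n: n = 2·((z_{α} + z_β) / d)².
z_{α} + z_β = 2.326 + 0.842 = 3.168.
n = 2 × (3.168 / 0.53)² = 2 × 5.977² = 2 × 35.73 = 71.5.
Round up to the next whole participant.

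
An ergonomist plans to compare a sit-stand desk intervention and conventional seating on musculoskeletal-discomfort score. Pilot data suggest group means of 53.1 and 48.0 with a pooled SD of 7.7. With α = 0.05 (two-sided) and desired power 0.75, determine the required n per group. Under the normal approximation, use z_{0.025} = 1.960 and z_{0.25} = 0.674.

Cohen's d = |M₁ − M₂| / SD_pooled = |53.1 − 48.0| / 7.7 = 5.1 / 7.7 = 0.662.
For two independent groups with equal n: n = 2·((z_{α/2} + z_β) / d)².
z_{α/2} + z_β = 1.960 + 0.674 = 2.634.
n = 2 × (2.634 / 0.662)² = 2 × 3.979² = 2 × 15.83 = 31.7.
Round up to the next whole participant.

n = 32 per group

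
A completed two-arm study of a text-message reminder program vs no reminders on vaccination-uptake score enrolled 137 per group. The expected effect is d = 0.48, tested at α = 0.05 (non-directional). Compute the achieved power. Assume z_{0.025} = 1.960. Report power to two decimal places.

For two equal groups, power = Φ(d·√(n/2) − z_{α/2}).
d·√(n/2) = 0.48 × √(137/2) = 0.48 × 8.276 = 3.973.
z_β = 3.973 − 1.960 = 2.013.
Power = Φ(2.013) = 0.978.

power ≈ 0.98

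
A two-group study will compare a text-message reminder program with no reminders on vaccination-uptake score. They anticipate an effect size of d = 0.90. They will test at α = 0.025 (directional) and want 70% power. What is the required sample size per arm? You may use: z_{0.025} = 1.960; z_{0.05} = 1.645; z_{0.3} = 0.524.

For two independent groups with equal n: n = 2·((z_{α} + z_β) / d)².
z_{α} + z_β = 1.960 + 0.524 = 2.484.
n = 2 × (2.484 / 0.90)² = 2 × 2.760² = 2 × 7.62 = 15.2.
Round up to the next whole participant.

n = 16 per group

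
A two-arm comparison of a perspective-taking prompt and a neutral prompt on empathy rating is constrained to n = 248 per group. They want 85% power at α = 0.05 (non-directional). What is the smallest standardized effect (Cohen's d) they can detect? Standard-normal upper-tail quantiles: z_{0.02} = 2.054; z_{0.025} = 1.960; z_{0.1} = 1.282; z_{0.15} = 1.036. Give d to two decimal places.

d_min ≈ 0.27

For two independent groups of n = 248 each: d_min = (z_{α/2} + z_β)·√(2/n).
z-sum = 1.960 + 1.036 = 2.996.
d_min = 2.996 × √(2/248) = 2.996 × 0.0898 = 0.269.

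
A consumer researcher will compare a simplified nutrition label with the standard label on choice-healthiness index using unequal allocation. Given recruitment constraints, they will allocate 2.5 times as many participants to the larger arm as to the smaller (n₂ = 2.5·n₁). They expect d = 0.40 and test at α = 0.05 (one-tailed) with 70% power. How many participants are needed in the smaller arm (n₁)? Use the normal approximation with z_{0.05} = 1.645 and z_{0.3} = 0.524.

n₁ = 42

With allocation ratio k = n₂/n₁ = 2.5, Var(x̄₁−x̄₂) = σ²(1/n₁ + 1/(k·n₁)) = σ²·(k+1)/(k·n₁).
So n₁ = (1 + 1/k)·((z_{α} + z_β)/d)² = 1.400 × (2.169/0.40)².
n₁ = 1.400 × 29.40 = 41.2.
Round up: n₁ = 42, giving n₂ = 2.5 × 42 = 105.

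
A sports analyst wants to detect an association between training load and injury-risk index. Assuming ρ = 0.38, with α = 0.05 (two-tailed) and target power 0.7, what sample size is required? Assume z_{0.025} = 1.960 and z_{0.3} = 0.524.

n = 42

Fisher's z: C = ½·ln((1+r)/(1−r)) = ½·ln(2.2258) = 0.4001.
n = ((z_{α/2} + z_β)/C)² + 3.
(1.960 + 0.524) / 0.4001 = 2.484 / 0.4001 = 6.208.
n = 6.208² + 3 = 38.54 + 3 = 41.5.
Round up.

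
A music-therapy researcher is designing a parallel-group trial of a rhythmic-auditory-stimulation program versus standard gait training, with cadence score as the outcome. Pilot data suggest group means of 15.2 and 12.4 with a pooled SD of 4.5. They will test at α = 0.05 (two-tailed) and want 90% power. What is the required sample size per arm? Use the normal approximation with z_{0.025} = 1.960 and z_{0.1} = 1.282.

n = 55 per group

Cohen's d = |M₁ − M₂| / SD_pooled = |15.2 − 12.4| / 4.5 = 2.8 / 4.5 = 0.622.
For two independent groups with equal n: n = 2·((z_{α/2} + z_β) / d)².
z_{α/2} + z_β = 1.960 + 1.282 = 3.242.
n = 2 × (3.242 / 0.622)² = 2 × 5.212² = 2 × 27.17 = 54.3.
Round up to the next whole participant.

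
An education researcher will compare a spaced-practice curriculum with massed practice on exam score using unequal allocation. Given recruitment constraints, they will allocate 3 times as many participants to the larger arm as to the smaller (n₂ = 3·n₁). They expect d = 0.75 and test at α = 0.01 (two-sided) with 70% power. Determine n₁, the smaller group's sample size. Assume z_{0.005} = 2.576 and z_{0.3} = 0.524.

n₁ = 23

With allocation ratio k = n₂/n₁ = 3, Var(x̄₁−x̄₂) = σ²(1/n₁ + 1/(k·n₁)) = σ²·(k+1)/(k·n₁).
So n₁ = (1 + 1/k)·((z_{α/2} + z_β)/d)² = 1.333 × (3.100/0.75)².
n₁ = 1.333 × 17.08 = 22.8.
Round up: n₁ = 23, giving n₂ = 3 × 23 = 69.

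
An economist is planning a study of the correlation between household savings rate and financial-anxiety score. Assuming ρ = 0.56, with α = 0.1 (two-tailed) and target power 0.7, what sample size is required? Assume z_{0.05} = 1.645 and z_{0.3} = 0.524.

n = 15

Fisher's z: C = ½·ln((1+r)/(1−r)) = ½·ln(3.5455) = 0.6328.
n = ((z_{α/2} + z_β)/C)² + 3.
(1.645 + 0.524) / 0.6328 = 2.169 / 0.6328 = 3.428.
n = 3.428² + 3 = 11.75 + 3 = 14.7.
Round up.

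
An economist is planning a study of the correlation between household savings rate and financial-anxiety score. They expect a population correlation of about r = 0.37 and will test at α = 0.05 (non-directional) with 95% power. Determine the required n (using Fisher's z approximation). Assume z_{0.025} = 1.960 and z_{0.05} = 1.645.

n = 90

Fisher's z: C = ½·ln((1+r)/(1−r)) = ½·ln(2.1746) = 0.3884.
n = ((z_{α/2} + z_β)/C)² + 3.
(1.960 + 1.645) / 0.3884 = 3.605 / 0.3884 = 9.282.
n = 9.282² + 3 = 86.15 + 3 = 89.1.
Round up.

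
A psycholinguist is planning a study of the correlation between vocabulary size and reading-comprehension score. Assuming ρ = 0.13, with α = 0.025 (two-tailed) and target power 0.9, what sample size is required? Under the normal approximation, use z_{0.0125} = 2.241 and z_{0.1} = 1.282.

n = 730

Fisher's z: C = ½·ln((1+r)/(1−r)) = ½·ln(1.2989) = 0.1307.
n = ((z_{α/2} + z_β)/C)² + 3.
(2.241 + 1.282) / 0.1307 = 3.523 / 0.1307 = 26.955.
n = 26.955² + 3 = 726.56 + 3 = 729.6.
Round up.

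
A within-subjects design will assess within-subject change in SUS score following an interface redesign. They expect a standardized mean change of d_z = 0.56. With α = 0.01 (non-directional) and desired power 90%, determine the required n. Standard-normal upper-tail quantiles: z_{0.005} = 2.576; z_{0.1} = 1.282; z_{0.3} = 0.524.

For a paired (one-sample on differences) test: n = ((z_{α/2} + z_β) / d)².
z_{α/2} + z_β = 2.576 + 1.282 = 3.858.
n = (3.858 / 0.56)² = 6.889² = 47.46.
Round up.

n = 48 pairs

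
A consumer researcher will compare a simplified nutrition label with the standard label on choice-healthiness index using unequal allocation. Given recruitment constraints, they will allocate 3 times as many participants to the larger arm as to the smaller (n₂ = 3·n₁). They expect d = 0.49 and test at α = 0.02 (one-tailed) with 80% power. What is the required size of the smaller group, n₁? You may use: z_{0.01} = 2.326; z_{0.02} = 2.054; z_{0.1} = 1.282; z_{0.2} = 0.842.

n₁ = 47

With allocation ratio k = n₂/n₁ = 3, Var(x̄₁−x̄₂) = σ²(1/n₁ + 1/(k·n₁)) = σ²·(k+1)/(k·n₁).
So n₁ = (1 + 1/k)·((z_{α} + z_β)/d)² = 1.333 × (2.896/0.49)².
n₁ = 1.333 × 34.93 = 46.6.
Round up: n₁ = 47, giving n₂ = 3 × 47 = 141.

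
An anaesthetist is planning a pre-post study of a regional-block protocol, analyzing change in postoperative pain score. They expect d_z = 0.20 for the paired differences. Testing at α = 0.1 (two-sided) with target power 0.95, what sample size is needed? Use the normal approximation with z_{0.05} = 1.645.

n = 271 pairs

For a paired (one-sample on differences) test: n = ((z_{α/2} + z_β) / d)².
z_{α/2} + z_β = 1.645 + 1.645 = 3.290.
n = (3.290 / 0.20)² = 16.450² = 270.60.
Round up.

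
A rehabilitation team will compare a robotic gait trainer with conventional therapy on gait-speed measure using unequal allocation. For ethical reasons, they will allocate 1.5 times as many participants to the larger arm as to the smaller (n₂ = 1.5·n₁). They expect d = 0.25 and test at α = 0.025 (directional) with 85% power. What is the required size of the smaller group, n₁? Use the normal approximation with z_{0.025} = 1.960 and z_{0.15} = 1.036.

With allocation ratio k = n₂/n₁ = 1.5, Var(x̄₁−x̄₂) = σ²(1/n₁ + 1/(k·n₁)) = σ²·(k+1)/(k·n₁).
So n₁ = (1 + 1/k)·((z_{α} + z_β)/d)² = 1.667 × (2.996/0.25)².
n₁ = 1.667 × 143.62 = 239.4.
Round up: n₁ = 240, giving n₂ = 1.5 × 240 = 360.

n₁ = 240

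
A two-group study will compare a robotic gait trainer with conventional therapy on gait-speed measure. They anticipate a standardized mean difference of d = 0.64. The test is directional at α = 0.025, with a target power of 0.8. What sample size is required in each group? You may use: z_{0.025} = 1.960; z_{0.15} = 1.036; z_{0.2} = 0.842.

n = 39 per group

For two independent groups with equal n: n = 2·((z_{α} + z_β) / d)².
z_{α} + z_β = 1.960 + 0.842 = 2.802.
n = 2 × (2.802 / 0.64)² = 2 × 4.378² = 2 × 19.17 = 38.3.
Round up to the next whole participant.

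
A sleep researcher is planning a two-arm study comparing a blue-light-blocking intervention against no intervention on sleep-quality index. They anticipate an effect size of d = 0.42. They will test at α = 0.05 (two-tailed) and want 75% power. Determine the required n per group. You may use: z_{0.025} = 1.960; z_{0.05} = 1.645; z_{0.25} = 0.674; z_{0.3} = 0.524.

n = 79 per group

For two independent groups with equal n: n = 2·((z_{α/2} + z_β) / d)².
z_{α/2} + z_β = 1.960 + 0.674 = 2.634.
n = 2 × (2.634 / 0.42)² = 2 × 6.271² = 2 × 39.33 = 78.7.
Round up to the next whole participant.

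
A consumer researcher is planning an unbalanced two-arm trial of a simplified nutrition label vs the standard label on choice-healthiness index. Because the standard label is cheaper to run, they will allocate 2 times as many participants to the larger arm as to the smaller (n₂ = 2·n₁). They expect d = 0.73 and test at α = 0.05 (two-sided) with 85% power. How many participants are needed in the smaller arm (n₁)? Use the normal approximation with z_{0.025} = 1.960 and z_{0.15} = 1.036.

n₁ = 26

With allocation ratio k = n₂/n₁ = 2, Var(x̄₁−x̄₂) = σ²(1/n₁ + 1/(k·n₁)) = σ²·(k+1)/(k·n₁).
So n₁ = (1 + 1/k)·((z_{α/2} + z_β)/d)² = 1.500 × (2.996/0.73)².
n₁ = 1.500 × 16.84 = 25.3.
Round up: n₁ = 26, giving n₂ = 2 × 26 = 52.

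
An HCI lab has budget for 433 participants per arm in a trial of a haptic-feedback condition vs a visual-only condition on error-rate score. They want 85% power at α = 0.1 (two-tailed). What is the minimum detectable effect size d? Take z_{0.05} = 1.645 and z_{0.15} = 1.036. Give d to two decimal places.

For two independent groups of n = 433 each: d_min = (z_{α/2} + z_β)·√(2/n).
z-sum = 1.645 + 1.036 = 2.681.
d_min = 2.681 × √(2/433) = 2.681 × 0.0680 = 0.182.

d_min ≈ 0.18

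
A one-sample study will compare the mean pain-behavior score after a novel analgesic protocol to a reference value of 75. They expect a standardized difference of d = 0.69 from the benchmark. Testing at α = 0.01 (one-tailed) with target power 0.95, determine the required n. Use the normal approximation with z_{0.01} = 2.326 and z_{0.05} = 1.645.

For a one-sample test: n = ((z_{α} + z_β) / d)².
z_{α} + z_β = 2.326 + 1.645 = 3.971.
n = (3.971 / 0.69)² = 5.755² = 33.12.
Round up.

n = 34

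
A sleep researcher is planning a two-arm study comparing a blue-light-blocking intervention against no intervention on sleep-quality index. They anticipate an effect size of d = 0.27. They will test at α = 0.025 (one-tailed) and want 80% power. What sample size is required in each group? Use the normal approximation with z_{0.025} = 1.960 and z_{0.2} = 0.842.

n = 216 per group

For two independent groups with equal n: n = 2·((z_{α} + z_β) / d)².
z_{α} + z_β = 1.960 + 0.842 = 2.802.
n = 2 × (2.802 / 0.27)² = 2 × 10.378² = 2 × 107.70 = 215.4.
Round up to the next whole participant.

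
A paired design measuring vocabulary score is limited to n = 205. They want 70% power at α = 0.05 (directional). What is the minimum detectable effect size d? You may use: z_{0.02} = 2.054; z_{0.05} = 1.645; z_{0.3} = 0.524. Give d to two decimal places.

For a single sample (or paired design) of n = 205: d_min = (z_{α} + z_β)/√n.
z-sum = 1.645 + 0.524 = 2.169.
d_min = 2.169 / √205 = 2.169 / 14.318 = 0.151.

d_min ≈ 0.15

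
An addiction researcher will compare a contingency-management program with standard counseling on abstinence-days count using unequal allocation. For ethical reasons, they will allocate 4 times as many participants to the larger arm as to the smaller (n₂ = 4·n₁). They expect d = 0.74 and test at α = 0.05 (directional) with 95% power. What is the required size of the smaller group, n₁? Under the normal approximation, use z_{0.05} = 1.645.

With allocation ratio k = n₂/n₁ = 4, Var(x̄₁−x̄₂) = σ²(1/n₁ + 1/(k·n₁)) = σ²·(k+1)/(k·n₁).
So n₁ = (1 + 1/k)·((z_{α} + z_β)/d)² = 1.250 × (3.290/0.74)².
n₁ = 1.250 × 19.77 = 24.7.
Round up: n₁ = 25, giving n₂ = 4 × 25 = 100.

n₁ = 25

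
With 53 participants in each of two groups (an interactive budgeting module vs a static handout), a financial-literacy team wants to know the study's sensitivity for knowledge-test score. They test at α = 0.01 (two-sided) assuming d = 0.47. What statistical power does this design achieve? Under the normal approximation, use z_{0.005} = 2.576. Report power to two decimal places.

power ≈ 0.44

For two equal groups, power = Φ(d·√(n/2) − z_{α/2}).
d·√(n/2) = 0.47 × √(53/2) = 0.47 × 5.148 = 2.419.
z_β = 2.419 − 2.576 = -0.157.
Power = Φ(-0.157) = 0.438.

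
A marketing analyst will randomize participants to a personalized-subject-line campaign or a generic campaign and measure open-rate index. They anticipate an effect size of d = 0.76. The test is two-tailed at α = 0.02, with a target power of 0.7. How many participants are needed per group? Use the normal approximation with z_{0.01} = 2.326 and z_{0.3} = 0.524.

n = 29 per group

For two independent groups with equal n: n = 2·((z_{α/2} + z_β) / d)².
z_{α/2} + z_β = 2.326 + 0.524 = 2.850.
n = 2 × (2.850 / 0.76)² = 2 × 3.750² = 2 × 14.06 = 28.1.
Round up to the next whole participant.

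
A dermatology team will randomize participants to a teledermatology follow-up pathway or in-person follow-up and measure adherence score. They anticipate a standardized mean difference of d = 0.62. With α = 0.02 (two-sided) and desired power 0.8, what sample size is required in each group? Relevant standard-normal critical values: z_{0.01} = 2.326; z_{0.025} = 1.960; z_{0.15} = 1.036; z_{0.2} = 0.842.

For two independent groups with equal n: n = 2·((z_{α/2} + z_β) / d)².
z_{α/2} + z_β = 2.326 + 0.842 = 3.168.
n = 2 × (3.168 / 0.62)² = 2 × 5.110² = 2 × 26.11 = 52.2.
Round up to the next whole participant.

n = 53 per group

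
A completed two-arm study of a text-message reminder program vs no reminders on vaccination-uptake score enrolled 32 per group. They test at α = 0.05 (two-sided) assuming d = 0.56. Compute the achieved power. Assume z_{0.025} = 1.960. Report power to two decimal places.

power ≈ 0.61

For two equal groups, power = Φ(d·√(n/2) − z_{α/2}).
d·√(n/2) = 0.56 × √(32/2) = 0.56 × 4.000 = 2.240.
z_β = 2.240 − 1.960 = 0.280.
Power = Φ(0.280) = 0.610.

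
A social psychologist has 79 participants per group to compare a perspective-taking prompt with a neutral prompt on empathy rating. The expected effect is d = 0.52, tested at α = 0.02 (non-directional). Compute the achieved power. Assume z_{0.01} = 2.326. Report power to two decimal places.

power ≈ 0.83

For two equal groups, power = Φ(d·√(n/2) − z_{α/2}).
d·√(n/2) = 0.52 × √(79/2) = 0.52 × 6.285 = 3.268.
z_β = 3.268 − 2.326 = 0.942.
Power = Φ(0.942) = 0.827.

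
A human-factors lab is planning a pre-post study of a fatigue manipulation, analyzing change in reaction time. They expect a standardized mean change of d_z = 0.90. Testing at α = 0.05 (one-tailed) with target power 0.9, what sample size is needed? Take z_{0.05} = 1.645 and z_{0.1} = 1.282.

For a paired (one-sample on differences) test: n = ((z_{α} + z_β) / d)².
z_{α} + z_β = 1.645 + 1.282 = 2.927.
n = (2.927 / 0.90)² = 3.252² = 10.58.
Round up.

n = 11 pairs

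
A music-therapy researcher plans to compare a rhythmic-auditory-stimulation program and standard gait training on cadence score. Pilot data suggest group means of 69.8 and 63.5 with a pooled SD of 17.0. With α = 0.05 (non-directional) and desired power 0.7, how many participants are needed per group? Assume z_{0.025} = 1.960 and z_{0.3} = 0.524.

n = 90 per group

Cohen's d = |M₁ − M₂| / SD_pooled = |69.8 − 63.5| / 17.0 = 6.3 / 17.0 = 0.371.
For two independent groups with equal n: n = 2·((z_{α/2} + z_β) / d)².
z_{α/2} + z_β = 1.960 + 0.524 = 2.484.
n = 2 × (2.484 / 0.371)² = 2 × 6.695² = 2 × 44.83 = 89.7.
Round up to the next whole participant.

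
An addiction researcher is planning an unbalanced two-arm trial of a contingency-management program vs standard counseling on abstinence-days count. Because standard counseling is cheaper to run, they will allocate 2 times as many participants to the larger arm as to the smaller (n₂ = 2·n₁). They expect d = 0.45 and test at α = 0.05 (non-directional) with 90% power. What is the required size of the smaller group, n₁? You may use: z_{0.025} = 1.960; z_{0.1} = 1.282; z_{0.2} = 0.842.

n₁ = 78

With allocation ratio k = n₂/n₁ = 2, Var(x̄₁−x̄₂) = σ²(1/n₁ + 1/(k·n₁)) = σ²·(k+1)/(k·n₁).
So n₁ = (1 + 1/k)·((z_{α/2} + z_β)/d)² = 1.500 × (3.242/0.45)².
n₁ = 1.500 × 51.90 = 77.9.
Round up: n₁ = 78, giving n₂ = 2 × 78 = 156.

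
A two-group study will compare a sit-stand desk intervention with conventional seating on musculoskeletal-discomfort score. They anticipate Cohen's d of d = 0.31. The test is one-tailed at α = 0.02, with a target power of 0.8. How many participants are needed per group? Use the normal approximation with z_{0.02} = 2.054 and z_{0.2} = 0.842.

For two independent groups with equal n: n = 2·((z_{α} + z_β) / d)².
z_{α} + z_β = 2.054 + 0.842 = 2.896.
n = 2 × (2.896 / 0.31)² = 2 × 9.342² = 2 × 87.27 = 174.5.
Round up to the next whole participant.

n = 175 per group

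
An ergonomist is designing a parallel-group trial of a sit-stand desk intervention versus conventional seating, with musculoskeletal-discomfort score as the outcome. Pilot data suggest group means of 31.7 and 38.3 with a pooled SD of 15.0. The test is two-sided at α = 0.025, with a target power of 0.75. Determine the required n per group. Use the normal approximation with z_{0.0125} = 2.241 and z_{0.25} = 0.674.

n = 88 per group

Cohen's d = |M₁ − M₂| / SD_pooled = |31.7 − 38.3| / 15.0 = 6.6 / 15.0 = 0.440.
For two independent groups with equal n: n = 2·((z_{α/2} + z_β) / d)².
z_{α/2} + z_β = 2.241 + 0.674 = 2.915.
n = 2 × (2.915 / 0.440)² = 2 × 6.625² = 2 × 43.89 = 87.8.
Round up to the next whole participant.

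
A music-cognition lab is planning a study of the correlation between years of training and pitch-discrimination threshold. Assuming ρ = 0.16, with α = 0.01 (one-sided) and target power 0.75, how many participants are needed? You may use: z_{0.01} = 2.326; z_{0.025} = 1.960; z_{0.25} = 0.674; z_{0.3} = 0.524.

n = 349

Fisher's z: C = ½·ln((1+r)/(1−r)) = ½·ln(1.3810) = 0.1614.
n = ((z_{α} + z_β)/C)² + 3.
(2.326 + 0.674) / 0.1614 = 3.000 / 0.1614 = 18.587.
n = 18.587² + 3 = 345.49 + 3 = 348.5.
Round up.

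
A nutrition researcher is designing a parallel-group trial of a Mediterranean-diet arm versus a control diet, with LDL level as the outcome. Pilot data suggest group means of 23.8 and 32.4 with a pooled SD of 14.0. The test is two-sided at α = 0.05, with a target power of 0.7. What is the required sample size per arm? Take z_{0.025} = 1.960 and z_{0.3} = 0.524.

Cohen's d = |M₁ − M₂| / SD_pooled = |23.8 − 32.4| / 14.0 = 8.6 / 14.0 = 0.614.
For two independent groups with equal n: n = 2·((z_{α/2} + z_β) / d)².
z_{α/2} + z_β = 1.960 + 0.524 = 2.484.
n = 2 × (2.484 / 0.614)² = 2 × 4.046² = 2 × 16.37 = 32.7.
Round up to the next whole participant.

n = 33 per group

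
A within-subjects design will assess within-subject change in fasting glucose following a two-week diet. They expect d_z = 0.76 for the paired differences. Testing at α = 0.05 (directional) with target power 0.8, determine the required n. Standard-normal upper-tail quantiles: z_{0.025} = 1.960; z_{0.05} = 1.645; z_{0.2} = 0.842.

For a paired (one-sample on differences) test: n = ((z_{α} + z_β) / d)².
z_{α} + z_β = 1.645 + 0.842 = 2.487.
n = (2.487 / 0.76)² = 3.272² = 10.71.
Round up.

n = 11 pairs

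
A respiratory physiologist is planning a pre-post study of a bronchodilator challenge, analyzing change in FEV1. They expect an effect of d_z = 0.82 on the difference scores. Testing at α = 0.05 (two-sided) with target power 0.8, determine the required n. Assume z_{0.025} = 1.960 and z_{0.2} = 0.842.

n = 12 pairs

For a paired (one-sample on differences) test: n = ((z_{α/2} + z_β) / d)².
z_{α/2} + z_β = 1.960 + 0.842 = 2.802.
n = (2.802 / 0.82)² = 3.417² = 11.68.
Round up.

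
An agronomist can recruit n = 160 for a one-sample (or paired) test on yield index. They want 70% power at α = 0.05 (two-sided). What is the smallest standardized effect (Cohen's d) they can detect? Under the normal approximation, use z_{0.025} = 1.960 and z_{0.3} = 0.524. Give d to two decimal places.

For a single sample (or paired design) of n = 160: d_min = (z_{α/2} + z_β)/√n.
z-sum = 1.960 + 0.524 = 2.484.
d_min = 2.484 / √160 = 2.484 / 12.649 = 0.196.

d_min ≈ 0.20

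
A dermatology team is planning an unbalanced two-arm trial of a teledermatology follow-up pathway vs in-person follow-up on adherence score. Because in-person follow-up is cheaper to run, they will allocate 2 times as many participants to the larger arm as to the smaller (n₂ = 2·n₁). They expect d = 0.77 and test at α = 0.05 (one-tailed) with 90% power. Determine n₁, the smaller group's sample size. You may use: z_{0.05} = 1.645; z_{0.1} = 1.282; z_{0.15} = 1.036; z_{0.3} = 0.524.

With allocation ratio k = n₂/n₁ = 2, Var(x̄₁−x̄₂) = σ²(1/n₁ + 1/(k·n₁)) = σ²·(k+1)/(k·n₁).
So n₁ = (1 + 1/k)·((z_{α} + z_β)/d)² = 1.500 × (2.927/0.77)².
n₁ = 1.500 × 14.45 = 21.7.
Round up: n₁ = 22, giving n₂ = 2 × 22 = 44.

n₁ = 22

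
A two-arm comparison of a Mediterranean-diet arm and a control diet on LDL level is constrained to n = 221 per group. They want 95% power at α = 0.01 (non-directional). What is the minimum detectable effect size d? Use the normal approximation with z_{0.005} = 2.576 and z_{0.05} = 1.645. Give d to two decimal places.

d_min ≈ 0.40

For two independent groups of n = 221 each: d_min = (z_{α/2} + z_β)·√(2/n).
z-sum = 2.576 + 1.645 = 4.221.
d_min = 4.221 × √(2/221) = 4.221 × 0.0951 = 0.402.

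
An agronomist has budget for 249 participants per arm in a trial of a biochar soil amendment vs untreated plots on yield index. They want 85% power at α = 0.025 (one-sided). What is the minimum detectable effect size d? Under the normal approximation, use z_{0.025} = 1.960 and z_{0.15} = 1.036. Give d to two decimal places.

d_min ≈ 0.27

For two independent groups of n = 249 each: d_min = (z_{α} + z_β)·√(2/n).
z-sum = 1.960 + 1.036 = 2.996.
d_min = 2.996 × √(2/249) = 2.996 × 0.0896 = 0.269.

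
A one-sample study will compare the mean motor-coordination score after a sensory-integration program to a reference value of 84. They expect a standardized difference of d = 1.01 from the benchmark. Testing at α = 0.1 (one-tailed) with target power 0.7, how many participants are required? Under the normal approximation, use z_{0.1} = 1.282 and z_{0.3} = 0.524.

n = 4

For a one-sample test: n = ((z_{α} + z_β) / d)².
z_{α} + z_β = 1.282 + 0.524 = 1.806.
n = (1.806 / 1.01)² = 1.788² = 3.20.
Round up.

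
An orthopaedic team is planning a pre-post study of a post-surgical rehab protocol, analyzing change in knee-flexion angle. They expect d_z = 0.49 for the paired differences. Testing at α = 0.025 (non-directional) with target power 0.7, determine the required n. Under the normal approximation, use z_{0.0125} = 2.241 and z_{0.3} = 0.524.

For a paired (one-sample on differences) test: n = ((z_{α/2} + z_β) / d)².
z_{α/2} + z_β = 2.241 + 0.524 = 2.765.
n = (2.765 / 0.49)² = 5.643² = 31.84.
Round up.

n = 32 pairs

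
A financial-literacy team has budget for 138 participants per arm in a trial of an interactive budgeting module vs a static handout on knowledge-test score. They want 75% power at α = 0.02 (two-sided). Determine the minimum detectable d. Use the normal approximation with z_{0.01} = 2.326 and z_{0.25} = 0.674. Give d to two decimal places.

d_min ≈ 0.36

For two independent groups of n = 138 each: d_min = (z_{α/2} + z_β)·√(2/n).
z-sum = 2.326 + 0.674 = 3.000.
d_min = 3.000 × √(2/138) = 3.000 × 0.1204 = 0.361.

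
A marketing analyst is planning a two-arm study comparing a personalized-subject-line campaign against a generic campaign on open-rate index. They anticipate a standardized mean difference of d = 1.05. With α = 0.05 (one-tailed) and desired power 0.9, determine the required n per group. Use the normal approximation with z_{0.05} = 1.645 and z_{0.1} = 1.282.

n = 16 per group

For two independent groups with equal n: n = 2·((z_{α} + z_β) / d)².
z_{α} + z_β = 1.645 + 1.282 = 2.927.
n = 2 × (2.927 / 1.05)² = 2 × 2.788² = 2 × 7.77 = 15.5.
Round up to the next whole participant.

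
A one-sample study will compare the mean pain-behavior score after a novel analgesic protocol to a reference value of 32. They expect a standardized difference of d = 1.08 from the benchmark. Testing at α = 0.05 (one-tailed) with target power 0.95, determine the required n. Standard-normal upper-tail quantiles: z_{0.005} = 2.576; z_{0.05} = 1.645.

n = 10

For a one-sample test: n = ((z_{α} + z_β) / d)².
z_{α} + z_β = 1.645 + 1.645 = 3.290.
n = (3.290 / 1.08)² = 3.046² = 9.28.
Round up.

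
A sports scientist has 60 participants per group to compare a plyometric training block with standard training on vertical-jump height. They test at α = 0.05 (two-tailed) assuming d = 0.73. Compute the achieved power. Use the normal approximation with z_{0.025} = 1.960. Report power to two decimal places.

For two equal groups, power = Φ(d·√(n/2) − z_{α/2}).
d·√(n/2) = 0.73 × √(60/2) = 0.73 × 5.477 = 3.998.
z_β = 3.998 − 1.960 = 2.038.
Power = Φ(2.038) = 0.979.

power ≈ 0.98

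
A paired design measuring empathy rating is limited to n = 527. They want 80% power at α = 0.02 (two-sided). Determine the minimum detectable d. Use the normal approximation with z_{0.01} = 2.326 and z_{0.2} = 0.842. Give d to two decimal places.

d_min ≈ 0.14

For a single sample (or paired design) of n = 527: d_min = (z_{α/2} + z_β)/√n.
z-sum = 2.326 + 0.842 = 3.168.
d_min = 3.168 / √527 = 3.168 / 22.956 = 0.138.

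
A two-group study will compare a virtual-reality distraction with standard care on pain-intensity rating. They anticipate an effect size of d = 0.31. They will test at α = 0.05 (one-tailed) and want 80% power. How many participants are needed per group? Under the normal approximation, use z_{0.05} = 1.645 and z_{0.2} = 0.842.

For two independent groups with equal n: n = 2·((z_{α} + z_β) / d)².
z_{α} + z_β = 1.645 + 0.842 = 2.487.
n = 2 × (2.487 / 0.31)² = 2 × 8.023² = 2 × 64.36 = 128.7.
Round up to the next whole participant.

n = 129 per group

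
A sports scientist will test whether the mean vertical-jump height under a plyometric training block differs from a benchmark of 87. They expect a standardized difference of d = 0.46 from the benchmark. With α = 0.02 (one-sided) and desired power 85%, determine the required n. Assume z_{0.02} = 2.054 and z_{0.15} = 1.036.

For a one-sample test: n = ((z_{α} + z_β) / d)².
z_{α} + z_β = 2.054 + 1.036 = 3.090.
n = (3.090 / 0.46)² = 6.717² = 45.12.
Round up.

n = 46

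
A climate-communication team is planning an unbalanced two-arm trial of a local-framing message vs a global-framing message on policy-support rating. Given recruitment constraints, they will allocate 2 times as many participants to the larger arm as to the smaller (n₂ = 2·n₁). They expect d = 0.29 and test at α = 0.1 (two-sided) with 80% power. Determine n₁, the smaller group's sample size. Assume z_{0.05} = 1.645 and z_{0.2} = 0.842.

n₁ = 111

With allocation ratio k = n₂/n₁ = 2, Var(x̄₁−x̄₂) = σ²(1/n₁ + 1/(k·n₁)) = σ²·(k+1)/(k·n₁).
So n₁ = (1 + 1/k)·((z_{α/2} + z_β)/d)² = 1.500 × (2.487/0.29)².
n₁ = 1.500 × 73.55 = 110.3.
Round up: n₁ = 111, giving n₂ = 2 × 111 = 222.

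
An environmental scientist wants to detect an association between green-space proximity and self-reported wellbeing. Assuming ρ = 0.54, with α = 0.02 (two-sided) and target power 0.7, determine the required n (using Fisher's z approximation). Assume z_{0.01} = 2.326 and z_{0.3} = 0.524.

Fisher's z: C = ½·ln((1+r)/(1−r)) = ½·ln(3.3478) = 0.6042.
n = ((z_{α/2} + z_β)/C)² + 3.
(2.326 + 0.524) / 0.6042 = 2.850 / 0.6042 = 4.717.
n = 4.717² + 3 = 22.25 + 3 = 25.2.
Round up.

n = 26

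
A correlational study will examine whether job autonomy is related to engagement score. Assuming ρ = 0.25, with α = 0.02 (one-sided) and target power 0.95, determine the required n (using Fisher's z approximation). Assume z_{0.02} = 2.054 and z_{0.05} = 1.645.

n = 213

Fisher's z: C = ½·ln((1+r)/(1−r)) = ½·ln(1.6667) = 0.2554.
n = ((z_{α} + z_β)/C)² + 3.
(2.054 + 1.645) / 0.2554 = 3.699 / 0.2554 = 14.483.
n = 14.483² + 3 = 209.76 + 3 = 212.8.
Round up.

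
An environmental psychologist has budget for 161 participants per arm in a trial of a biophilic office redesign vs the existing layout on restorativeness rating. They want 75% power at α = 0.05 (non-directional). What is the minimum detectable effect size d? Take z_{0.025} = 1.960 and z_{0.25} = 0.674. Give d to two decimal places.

d_min ≈ 0.29

For two independent groups of n = 161 each: d_min = (z_{α/2} + z_β)·√(2/n).
z-sum = 1.960 + 0.674 = 2.634.
d_min = 2.634 × √(2/161) = 2.634 × 0.1115 = 0.294.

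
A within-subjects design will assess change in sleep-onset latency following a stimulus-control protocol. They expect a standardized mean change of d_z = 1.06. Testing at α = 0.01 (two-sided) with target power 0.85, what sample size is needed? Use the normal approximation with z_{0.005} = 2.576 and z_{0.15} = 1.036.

For a paired (one-sample on differences) test: n = ((z_{α/2} + z_β) / d)².
z_{α/2} + z_β = 2.576 + 1.036 = 3.612.
n = (3.612 / 1.06)² = 3.408² = 11.61.
Round up.

n = 12 pairs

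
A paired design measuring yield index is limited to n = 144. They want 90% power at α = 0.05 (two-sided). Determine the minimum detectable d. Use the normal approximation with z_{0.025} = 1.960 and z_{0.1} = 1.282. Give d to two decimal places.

For a single sample (or paired design) of n = 144: d_min = (z_{α/2} + z_β)/√n.
z-sum = 1.960 + 1.282 = 3.242.
d_min = 3.242 / √144 = 3.242 / 12.000 = 0.270.

d_min ≈ 0.27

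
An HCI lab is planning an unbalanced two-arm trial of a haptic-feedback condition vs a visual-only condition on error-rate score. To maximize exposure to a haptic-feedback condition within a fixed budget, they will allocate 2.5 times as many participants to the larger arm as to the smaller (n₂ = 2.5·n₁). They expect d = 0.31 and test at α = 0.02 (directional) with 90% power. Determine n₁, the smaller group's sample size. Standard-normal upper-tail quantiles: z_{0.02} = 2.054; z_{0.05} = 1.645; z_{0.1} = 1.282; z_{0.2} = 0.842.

n₁ = 163

With allocation ratio k = n₂/n₁ = 2.5, Var(x̄₁−x̄₂) = σ²(1/n₁ + 1/(k·n₁)) = σ²·(k+1)/(k·n₁).
So n₁ = (1 + 1/k)·((z_{α} + z_β)/d)² = 1.400 × (3.336/0.31)².
n₁ = 1.400 × 115.81 = 162.1.
Round up: n₁ = 163, giving n₂ = ⌈2.5 × 163⌉ = ⌈407.5⌉ = 408.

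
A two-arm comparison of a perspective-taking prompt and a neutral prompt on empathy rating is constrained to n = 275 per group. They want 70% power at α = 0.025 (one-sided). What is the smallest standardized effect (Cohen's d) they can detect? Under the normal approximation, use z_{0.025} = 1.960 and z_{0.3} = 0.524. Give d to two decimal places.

d_min ≈ 0.21

For two independent groups of n = 275 each: d_min = (z_{α} + z_β)·√(2/n).
z-sum = 1.960 + 0.524 = 2.484.
d_min = 2.484 × √(2/275) = 2.484 × 0.0853 = 0.212.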